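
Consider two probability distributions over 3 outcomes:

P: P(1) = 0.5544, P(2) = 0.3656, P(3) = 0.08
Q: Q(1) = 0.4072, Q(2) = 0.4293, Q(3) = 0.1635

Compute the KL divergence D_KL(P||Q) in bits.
0.0796 bits

D_KL(P||Q) = Σ P(x) log₂(P(x)/Q(x))

Computing term by term:
  P(1)·log₂(P(1)/Q(1)) = 0.5544·log₂(0.5544/0.4072) = 0.24681
  P(2)·log₂(P(2)/Q(2)) = 0.3656·log₂(0.3656/0.4293) = -0.08472
  P(3)·log₂(P(3)/Q(3)) = 0.08·log₂(0.08/0.1635) = -0.08250

D_KL(P||Q) = 0.24681 - 0.08472 - 0.08250 = 0.07959 ≈ 0.0796 bits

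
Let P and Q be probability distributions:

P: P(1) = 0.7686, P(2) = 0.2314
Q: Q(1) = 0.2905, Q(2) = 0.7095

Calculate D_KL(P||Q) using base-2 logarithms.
0.7048 bits

D_KL(P||Q) = Σ P(x) log₂(P(x)/Q(x))

Computing term by term:
  P(1)·log₂(P(1)/Q(1)) = 0.7686·log₂(0.7686/0.2905) = 1.07888
  P(2)·log₂(P(2)/Q(2)) = 0.2314·log₂(0.2314/0.7095) = -0.37404

D_KL(P||Q) = 1.07888 - 0.37404 = 0.70484 ≈ 0.7048 bits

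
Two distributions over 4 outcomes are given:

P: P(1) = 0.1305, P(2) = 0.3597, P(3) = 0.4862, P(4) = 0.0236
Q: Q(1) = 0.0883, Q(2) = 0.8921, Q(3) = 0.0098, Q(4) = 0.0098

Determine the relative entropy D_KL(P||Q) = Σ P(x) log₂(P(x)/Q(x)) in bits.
2.3707 bits

D_KL(P||Q) = Σ P(x) log₂(P(x)/Q(x))

Computing term by term:
  P(1)·log₂(P(1)/Q(1)) = 0.1305·log₂(0.1305/0.0883) = 0.07355
  P(2)·log₂(P(2)/Q(2)) = 0.3597·log₂(0.3597/0.8921) = -0.47135
  P(3)·log₂(P(3)/Q(3)) = 0.4862·log₂(0.4862/0.0098) = 2.73858
  P(4)·log₂(P(4)/Q(4)) = 0.0236·log₂(0.0236/0.0098) = 0.02992

D_KL(P||Q) = 0.07355 - 0.47135 + 2.73858 + 0.02992 = 2.37070 ≈ 2.3707 bits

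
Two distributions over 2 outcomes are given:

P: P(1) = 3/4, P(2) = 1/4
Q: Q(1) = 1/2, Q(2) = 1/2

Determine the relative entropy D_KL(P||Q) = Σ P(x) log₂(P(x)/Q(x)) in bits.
0.1887 bits

D_KL(P||Q) = Σ P(x) log₂(P(x)/Q(x))

Computing term by term:
  P(1)·log₂(P(1)/Q(1)) = (3/4)·log₂((3/4)/(1/2)) = 0.43872
  P(2)·log₂(P(2)/Q(2)) = (1/4)·log₂((1/4)/(1/2)) = -0.25000

D_KL(P||Q) = 0.43872 - 0.25000 = 0.18872 ≈ 0.1887 bits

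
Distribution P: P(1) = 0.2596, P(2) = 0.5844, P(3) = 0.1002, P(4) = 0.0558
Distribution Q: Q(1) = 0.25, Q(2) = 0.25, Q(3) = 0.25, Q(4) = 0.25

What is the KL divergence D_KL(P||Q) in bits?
0.4771 bits

D_KL(P||Q) = Σ P(x) log₂(P(x)/Q(x))

Computing term by term:
  P(1)·log₂(P(1)/Q(1)) = 0.2596·log₂(0.2596/0.25) = 0.01411
  P(2)·log₂(P(2)/Q(2)) = 0.5844·log₂(0.5844/0.25) = 0.71591
  P(3)·log₂(P(3)/Q(3)) = 0.1002·log₂(0.1002/0.25) = -0.13217
  P(4)·log₂(P(4)/Q(4)) = 0.0558·log₂(0.0558/0.25) = -0.12073

D_KL(P||Q) = 0.01411 + 0.71591 - 0.13217 - 0.12073 = 0.47712 ≈ 0.4771 bits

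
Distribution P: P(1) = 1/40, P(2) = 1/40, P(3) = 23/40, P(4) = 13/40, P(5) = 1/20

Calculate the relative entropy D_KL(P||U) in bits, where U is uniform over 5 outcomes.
0.8537 bits

U(i) = 1/5 for all i

D_KL(P||U) = Σ P(x) log₂(P(x) / (1/5))
           = Σ P(x) log₂(P(x)) + log₂(5)
           = log₂(5) - H(P)

H(P) = -Σ P(x) log₂(P(x)):
  -P(1)·log₂(P(1)) = -(1/40)·log₂(1/40) = 0.13305
  -P(2)·log₂(P(2)) = -(1/40)·log₂(1/40) = 0.13305
  -P(3)·log₂(P(3)) = -(23/40)·log₂(23/40) = 0.45906
  -P(4)·log₂(P(4)) = -(13/40)·log₂(13/40) = 0.52698
  -P(5)·log₂(P(5)) = -(1/20)·log₂(1/20) = 0.21610
H(P) = 0.13305 + 0.13305 + 0.45906 + 0.52698 + 0.21610 = 1.46824 bits

log₂(5) = 2.32193 bits

D_KL(P||U) = 2.32193 - 1.46824 = 0.85369 ≈ 0.8537 bits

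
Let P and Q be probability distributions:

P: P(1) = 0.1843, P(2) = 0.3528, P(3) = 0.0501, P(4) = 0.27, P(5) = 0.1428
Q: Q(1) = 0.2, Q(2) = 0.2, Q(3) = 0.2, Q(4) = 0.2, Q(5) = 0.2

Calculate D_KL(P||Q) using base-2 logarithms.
0.2146 bits

D_KL(P||Q) = Σ P(x) log₂(P(x)/Q(x))

Computing term by term:
  P(1)·log₂(P(1)/Q(1)) = 0.1843·log₂(0.1843/0.2) = -0.02174
  P(2)·log₂(P(2)/Q(2)) = 0.3528·log₂(0.3528/0.2) = 0.28889
  P(3)·log₂(P(3)/Q(3)) = 0.0501·log₂(0.0501/0.2) = -0.10006
  P(4)·log₂(P(4)/Q(4)) = 0.27·log₂(0.27/0.2) = 0.11690
  P(5)·log₂(P(5)/Q(5)) = 0.1428·log₂(0.1428/0.2) = -0.06940

D_KL(P||Q) = -0.02174 + 0.28889 - 0.10006 + 0.11690 - 0.06940 = 0.21459 ≈ 0.2146 bits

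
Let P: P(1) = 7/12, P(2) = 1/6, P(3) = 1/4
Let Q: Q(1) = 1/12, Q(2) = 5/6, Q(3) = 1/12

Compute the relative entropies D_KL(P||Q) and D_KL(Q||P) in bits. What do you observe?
D_KL(P||Q) = 1.6469 bits, D_KL(Q||P) = 1.5689 bits. The two directions give different values (D_KL(P||Q) exceeds D_KL(Q||P) by 0.0780 bits): KL divergence is asymmetric.

D_KL(P||Q) = Σ P(x) log₂(P(x)/Q(x))

Computing term by term:
  P(1)·log₂(P(1)/Q(1)) = (7/12)·log₂((7/12)/(1/12)) = 1.63762
  P(2)·log₂(P(2)/Q(2)) = (1/6)·log₂((1/6)/(5/6)) = -0.38699
  P(3)·log₂(P(3)/Q(3)) = (1/4)·log₂((1/4)/(1/12)) = 0.39624

D_KL(P||Q) = 1.63762 - 0.38699 + 0.39624 = 1.64687 ≈ 1.6469 bits

D_KL(Q||P) = Σ Q(x) log₂(Q(x)/P(x))

Computing term by term:
  Q(1)·log₂(Q(1)/P(1)) = (1/12)·log₂((1/12)/(7/12)) = -0.23395
  Q(2)·log₂(Q(2)/P(2)) = (5/6)·log₂((5/6)/(1/6)) = 1.93494
  Q(3)·log₂(Q(3)/P(3)) = (1/12)·log₂((1/12)/(1/4)) = -0.13208

D_KL(Q||P) = -0.23395 + 1.93494 - 0.13208 = 1.56891 ≈ 1.5689 bits

These are NOT equal (difference: 0.0780 bits). KL divergence is asymmetric: D_KL(P||Q) ≠ D_KL(Q||P) in general.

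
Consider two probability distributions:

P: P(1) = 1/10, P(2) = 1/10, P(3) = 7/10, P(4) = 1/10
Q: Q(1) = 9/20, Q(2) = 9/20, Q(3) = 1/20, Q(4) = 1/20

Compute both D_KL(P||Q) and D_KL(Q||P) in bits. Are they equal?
D_KL(P||Q) = 2.3312 bits, D_KL(Q||P) = 1.7126 bits. No, they are not equal.

D_KL(P||Q) = Σ P(x) log₂(P(x)/Q(x))

Computing term by term:
  P(1)·log₂(P(1)/Q(1)) = (1/10)·log₂((1/10)/(9/20)) = -0.21699
  P(2)·log₂(P(2)/Q(2)) = (1/10)·log₂((1/10)/(9/20)) = -0.21699
  P(3)·log₂(P(3)/Q(3)) = (7/10)·log₂((7/10)/(1/20)) = 2.66515
  P(4)·log₂(P(4)/Q(4)) = (1/10)·log₂((1/10)/(1/20)) = 0.10000

D_KL(P||Q) = -0.21699 - 0.21699 + 2.66515 + 0.10000 = 2.33117 ≈ 2.3312 bits

D_KL(Q||P) = Σ Q(x) log₂(Q(x)/P(x))

Computing term by term:
  Q(1)·log₂(Q(1)/P(1)) = (9/20)·log₂((9/20)/(1/10)) = 0.97647
  Q(2)·log₂(Q(2)/P(2)) = (9/20)·log₂((9/20)/(1/10)) = 0.97647
  Q(3)·log₂(Q(3)/P(3)) = (1/20)·log₂((1/20)/(7/10)) = -0.19037
  Q(4)·log₂(Q(4)/P(4)) = (1/20)·log₂((1/20)/(1/10)) = -0.05000

D_KL(Q||P) = 0.97647 + 0.97647 - 0.19037 - 0.05000 = 1.71257 ≈ 1.7126 bits

These are NOT equal (difference: 0.6186 bits). KL divergence is asymmetric: D_KL(P||Q) ≠ D_KL(Q||P) in general.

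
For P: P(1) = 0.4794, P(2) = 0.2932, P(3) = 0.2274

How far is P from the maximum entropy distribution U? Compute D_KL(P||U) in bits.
0.0716 bits

U(i) = 1/3 for all i

D_KL(P||U) = Σ P(x) log₂(P(x) / (1/3))
           = Σ P(x) log₂(P(x)) + log₂(3)
           = log₂(3) - H(P)

H(P) = -Σ P(x) log₂(P(x)):
  -P(1)·log₂(P(1)) = -(0.4794)·log₂(0.4794) = 0.50850
  -P(2)·log₂(P(2)) = -(0.2932)·log₂(0.2932) = 0.51898
  -P(3)·log₂(P(3)) = -(0.2274)·log₂(0.2274) = 0.48588
H(P) = 0.50850 + 0.51898 + 0.48588 = 1.51336 bits

log₂(3) = 1.58496 bits

D_KL(P||U) = 1.58496 - 1.51336 = 0.07160 ≈ 0.0716 bits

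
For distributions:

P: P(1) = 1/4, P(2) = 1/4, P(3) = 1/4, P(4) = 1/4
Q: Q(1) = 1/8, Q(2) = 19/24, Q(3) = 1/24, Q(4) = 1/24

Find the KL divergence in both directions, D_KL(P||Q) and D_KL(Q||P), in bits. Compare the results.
D_KL(P||Q) = 1.1267 bits, D_KL(Q||P) = 0.9761 bits. D_KL(P||Q) is larger than D_KL(Q||P) by 0.1506 bits; the two directions differ.

D_KL(P||Q) = Σ P(x) log₂(P(x)/Q(x))

Computing term by term:
  P(1)·log₂(P(1)/Q(1)) = (1/4)·log₂((1/4)/(1/8)) = 0.25000
  P(2)·log₂(P(2)/Q(2)) = (1/4)·log₂((1/4)/(19/24)) = -0.41574
  P(3)·log₂(P(3)/Q(3)) = (1/4)·log₂((1/4)/(1/24)) = 0.64624
  P(4)·log₂(P(4)/Q(4)) = (1/4)·log₂((1/4)/(1/24)) = 0.64624

D_KL(P||Q) = 0.25000 - 0.41574 + 0.64624 + 0.64624 = 1.12674 ≈ 1.1267 bits

D_KL(Q||P) = Σ Q(x) log₂(Q(x)/P(x))

Computing term by term:
  Q(1)·log₂(Q(1)/P(1)) = (1/8)·log₂((1/8)/(1/4)) = -0.12500
  Q(2)·log₂(Q(2)/P(2)) = (19/24)·log₂((19/24)/(1/4)) = 1.31651
  Q(3)·log₂(Q(3)/P(3)) = (1/24)·log₂((1/24)/(1/4)) = -0.10771
  Q(4)·log₂(Q(4)/P(4)) = (1/24)·log₂((1/24)/(1/4)) = -0.10771

D_KL(Q||P) = -0.12500 + 1.31651 - 0.10771 - 0.10771 = 0.97609 ≈ 0.9761 bits

These are NOT equal (difference: 0.1506 bits). KL divergence is asymmetric: D_KL(P||Q) ≠ D_KL(Q||P) in general.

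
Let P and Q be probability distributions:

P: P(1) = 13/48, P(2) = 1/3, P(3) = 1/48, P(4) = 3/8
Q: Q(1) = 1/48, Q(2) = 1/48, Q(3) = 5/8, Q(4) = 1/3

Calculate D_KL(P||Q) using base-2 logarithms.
2.2970 bits

D_KL(P||Q) = Σ P(x) log₂(P(x)/Q(x))

Computing term by term:
  P(1)·log₂(P(1)/Q(1)) = (13/48)·log₂((13/48)/(1/48)) = 1.00220
  P(2)·log₂(P(2)/Q(2)) = (1/3)·log₂((1/3)/(1/48)) = 1.33333
  P(3)·log₂(P(3)/Q(3)) = (1/48)·log₂((1/48)/(5/8)) = -0.10223
  P(4)·log₂(P(4)/Q(4)) = (3/8)·log₂((3/8)/(1/3)) = 0.06372

D_KL(P||Q) = 1.00220 + 1.33333 - 0.10223 + 0.06372 = 2.29702 ≈ 2.2970 bits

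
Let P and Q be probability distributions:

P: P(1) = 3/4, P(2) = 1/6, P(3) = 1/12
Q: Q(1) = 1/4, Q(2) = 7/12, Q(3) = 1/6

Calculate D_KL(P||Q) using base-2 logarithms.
0.8042 bits

D_KL(P||Q) = Σ P(x) log₂(P(x)/Q(x))

Computing term by term:
  P(1)·log₂(P(1)/Q(1)) = (3/4)·log₂((3/4)/(1/4)) = 1.18872
  P(2)·log₂(P(2)/Q(2)) = (1/6)·log₂((1/6)/(7/12)) = -0.30123
  P(3)·log₂(P(3)/Q(3)) = (1/12)·log₂((1/12)/(1/6)) = -0.08333

D_KL(P||Q) = 1.18872 - 0.30123 - 0.08333 = 0.80416 ≈ 0.8042 bits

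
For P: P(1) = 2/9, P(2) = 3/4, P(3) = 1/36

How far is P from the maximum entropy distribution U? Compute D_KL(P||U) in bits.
0.6479 bits

U(i) = 1/3 for all i

D_KL(P||U) = Σ P(x) log₂(P(x) / (1/3))
           = Σ P(x) log₂(P(x)) + log₂(3)
           = log₂(3) - H(P)

H(P) = -Σ P(x) log₂(P(x)):
  -P(1)·log₂(P(1)) = -(2/9)·log₂(2/9) = 0.48221
  -P(2)·log₂(P(2)) = -(3/4)·log₂(3/4) = 0.31128
  -P(3)·log₂(P(3)) = -(1/36)·log₂(1/36) = 0.14361
H(P) = 0.48221 + 0.31128 + 0.14361 = 0.93710 bits

log₂(3) = 1.58496 bits

D_KL(P||U) = 1.58496 - 0.93710 = 0.64786 ≈ 0.6479 bits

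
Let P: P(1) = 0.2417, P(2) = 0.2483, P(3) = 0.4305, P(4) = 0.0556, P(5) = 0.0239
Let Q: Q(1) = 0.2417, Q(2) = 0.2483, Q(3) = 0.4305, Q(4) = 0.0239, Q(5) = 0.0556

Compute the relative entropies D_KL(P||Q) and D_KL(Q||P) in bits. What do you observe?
D_KL(P||Q) = 0.0386 bits, D_KL(Q||P) = 0.0386 bits. The two directions give the same value here, because Q is a self-inverse relabeling of P; in general KL divergence is asymmetric.

D_KL(P||Q) = Σ P(x) log₂(P(x)/Q(x))

Computing term by term:
  P(1)·log₂(P(1)/Q(1)) = 0.2417·log₂(0.2417/0.2417) = 0.00000
  P(2)·log₂(P(2)/Q(2)) = 0.2483·log₂(0.2483/0.2483) = 0.00000
  P(3)·log₂(P(3)/Q(3)) = 0.4305·log₂(0.4305/0.4305) = 0.00000
  P(4)·log₂(P(4)/Q(4)) = 0.0556·log₂(0.0556/0.0239) = 0.06772
  P(5)·log₂(P(5)/Q(5)) = 0.0239·log₂(0.0239/0.0556) = -0.02911

D_KL(P||Q) = 0.00000 + 0.00000 + 0.00000 + 0.06772 - 0.02911 = 0.03861 ≈ 0.0386 bits

D_KL(Q||P) = Σ Q(x) log₂(Q(x)/P(x))

Computing term by term:
  Q(1)·log₂(Q(1)/P(1)) = 0.2417·log₂(0.2417/0.2417) = 0.00000
  Q(2)·log₂(Q(2)/P(2)) = 0.2483·log₂(0.2483/0.2483) = 0.00000
  Q(3)·log₂(Q(3)/P(3)) = 0.4305·log₂(0.4305/0.4305) = 0.00000
  Q(4)·log₂(Q(4)/P(4)) = 0.0239·log₂(0.0239/0.0556) = -0.02911
  Q(5)·log₂(Q(5)/P(5)) = 0.0556·log₂(0.0556/0.0239) = 0.06772

D_KL(Q||P) = 0.00000 + 0.00000 + 0.00000 - 0.02911 + 0.06772 = 0.03861 ≈ 0.0386 bits

These ARE equal here. Q is P with outcomes relabeled (Q(4) = P(5), Q(5) = P(4)) by a relabeling that is its own inverse, so the two sums contain exactly the same terms in a different order. This is a special case — KL divergence is not symmetric in general: D_KL(P||Q) ≠ D_KL(Q||P) for most P, Q.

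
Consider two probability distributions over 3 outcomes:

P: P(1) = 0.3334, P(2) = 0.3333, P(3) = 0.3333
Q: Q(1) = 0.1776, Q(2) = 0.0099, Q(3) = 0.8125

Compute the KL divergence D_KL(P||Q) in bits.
1.5654 bits

D_KL(P||Q) = Σ P(x) log₂(P(x)/Q(x))

Computing term by term:
  P(1)·log₂(P(1)/Q(1)) = 0.3334·log₂(0.3334/0.1776) = 0.30293
  P(2)·log₂(P(2)/Q(2)) = 0.3333·log₂(0.3333/0.0099) = 1.69091
  P(3)·log₂(P(3)/Q(3)) = 0.3333·log₂(0.3333/0.8125) = -0.42847

D_KL(P||Q) = 0.30293 + 1.69091 - 0.42847 = 1.56537 ≈ 1.5654 bits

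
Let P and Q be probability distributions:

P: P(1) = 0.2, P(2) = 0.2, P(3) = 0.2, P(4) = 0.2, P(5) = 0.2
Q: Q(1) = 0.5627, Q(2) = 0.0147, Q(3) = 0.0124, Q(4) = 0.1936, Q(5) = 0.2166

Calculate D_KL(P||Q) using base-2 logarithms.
1.2434 bits

D_KL(P||Q) = Σ P(x) log₂(P(x)/Q(x))

Computing term by term:
  P(1)·log₂(P(1)/Q(1)) = 0.2·log₂(0.2/0.5627) = -0.29847
  P(2)·log₂(P(2)/Q(2)) = 0.2·log₂(0.2/0.0147) = 0.75322
  P(3)·log₂(P(3)/Q(3)) = 0.2·log₂(0.2/0.0124) = 0.80232
  P(4)·log₂(P(4)/Q(4)) = 0.2·log₂(0.2/0.1936) = 0.00938
  P(5)·log₂(P(5)/Q(5)) = 0.2·log₂(0.2/0.2166) = -0.02301

D_KL(P||Q) = -0.29847 + 0.75322 + 0.80232 + 0.00938 - 0.02301 = 1.24344 ≈ 1.2434 bits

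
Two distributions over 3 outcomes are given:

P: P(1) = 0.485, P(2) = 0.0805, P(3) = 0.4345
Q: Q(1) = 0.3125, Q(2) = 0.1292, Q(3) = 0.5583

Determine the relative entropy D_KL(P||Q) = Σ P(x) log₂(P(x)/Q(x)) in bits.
0.0955 bits

D_KL(P||Q) = Σ P(x) log₂(P(x)/Q(x))

Computing term by term:
  P(1)·log₂(P(1)/Q(1)) = 0.485·log₂(0.485/0.3125) = 0.30755
  P(2)·log₂(P(2)/Q(2)) = 0.0805·log₂(0.0805/0.1292) = -0.05494
  P(3)·log₂(P(3)/Q(3)) = 0.4345·log₂(0.4345/0.5583) = -0.15715

D_KL(P||Q) = 0.30755 - 0.05494 - 0.15715 = 0.09546 ≈ 0.0955 bits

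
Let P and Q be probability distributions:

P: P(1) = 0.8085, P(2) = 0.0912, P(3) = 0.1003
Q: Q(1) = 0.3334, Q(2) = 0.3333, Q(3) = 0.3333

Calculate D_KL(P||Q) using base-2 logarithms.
0.6890 bits

D_KL(P||Q) = Σ P(x) log₂(P(x)/Q(x))

Computing term by term:
  P(1)·log₂(P(1)/Q(1)) = 0.8085·log₂(0.8085/0.3334) = 1.03326
  P(2)·log₂(P(2)/Q(2)) = 0.0912·log₂(0.0912/0.3333) = -0.17052
  P(3)·log₂(P(3)/Q(3)) = 0.1003·log₂(0.1003/0.3333) = -0.17377

D_KL(P||Q) = 1.03326 - 0.17052 - 0.17377 = 0.68897 ≈ 0.6890 bits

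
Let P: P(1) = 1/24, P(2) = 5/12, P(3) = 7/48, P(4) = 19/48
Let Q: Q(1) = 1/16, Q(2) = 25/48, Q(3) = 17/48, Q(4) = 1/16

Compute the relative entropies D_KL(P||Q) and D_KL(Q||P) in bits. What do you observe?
D_KL(P||Q) = 0.7089 bits, D_KL(Q||P) = 0.4912 bits. The two directions give different values (D_KL(P||Q) exceeds D_KL(Q||P) by 0.2177 bits): KL divergence is asymmetric.

D_KL(P||Q) = Σ P(x) log₂(P(x)/Q(x))

Computing term by term:
  P(1)·log₂(P(1)/Q(1)) = (1/24)·log₂((1/24)/(1/16)) = -0.02437
  P(2)·log₂(P(2)/Q(2)) = (5/12)·log₂((5/12)/(25/48)) = -0.13414
  P(3)·log₂(P(3)/Q(3)) = (7/48)·log₂((7/48)/(17/48)) = -0.18668
  P(4)·log₂(P(4)/Q(4)) = (19/48)·log₂((19/48)/(1/16)) = 1.05409

D_KL(P||Q) = -0.02437 - 0.13414 - 0.18668 + 1.05409 = 0.70890 ≈ 0.7089 bits

D_KL(Q||P) = Σ Q(x) log₂(Q(x)/P(x))

Computing term by term:
  Q(1)·log₂(Q(1)/P(1)) = (1/16)·log₂((1/16)/(1/24)) = 0.03656
  Q(2)·log₂(Q(2)/P(2)) = (25/48)·log₂((25/48)/(5/12)) = 0.16767
  Q(3)·log₂(Q(3)/P(3)) = (17/48)·log₂((17/48)/(7/48)) = 0.45337
  Q(4)·log₂(Q(4)/P(4)) = (1/16)·log₂((1/16)/(19/48)) = -0.16644

D_KL(Q||P) = 0.03656 + 0.16767 + 0.45337 - 0.16644 = 0.49116 ≈ 0.4912 bits

These are NOT equal (difference: 0.2177 bits). KL divergence is asymmetric: D_KL(P||Q) ≠ D_KL(Q||P) in general.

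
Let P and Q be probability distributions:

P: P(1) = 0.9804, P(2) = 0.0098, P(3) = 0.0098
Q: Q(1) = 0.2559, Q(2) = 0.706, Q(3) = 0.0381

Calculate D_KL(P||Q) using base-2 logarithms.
1.8201 bits

D_KL(P||Q) = Σ P(x) log₂(P(x)/Q(x))

Computing term by term:
  P(1)·log₂(P(1)/Q(1)) = 0.9804·log₂(0.9804/0.2559) = 1.89981
  P(2)·log₂(P(2)/Q(2)) = 0.0098·log₂(0.0098/0.706) = -0.06047
  P(3)·log₂(P(3)/Q(3)) = 0.0098·log₂(0.0098/0.0381) = -0.01920

D_KL(P||Q) = 1.89981 - 0.06047 - 0.01920 = 1.82014 ≈ 1.8201 bits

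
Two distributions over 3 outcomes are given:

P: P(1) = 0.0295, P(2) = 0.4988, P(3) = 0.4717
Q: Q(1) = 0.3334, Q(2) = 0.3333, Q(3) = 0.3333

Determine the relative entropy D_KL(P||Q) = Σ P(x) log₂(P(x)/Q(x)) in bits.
0.4233 bits

D_KL(P||Q) = Σ P(x) log₂(P(x)/Q(x))

Computing term by term:
  P(1)·log₂(P(1)/Q(1)) = 0.0295·log₂(0.0295/0.3334) = -0.10320
  P(2)·log₂(P(2)/Q(2)) = 0.4988·log₂(0.4988/0.3333) = 0.29012
  P(3)·log₂(P(3)/Q(3)) = 0.4717·log₂(0.4717/0.3333) = 0.23634

D_KL(P||Q) = -0.10320 + 0.29012 + 0.23634 = 0.42326 ≈ 0.4233 bits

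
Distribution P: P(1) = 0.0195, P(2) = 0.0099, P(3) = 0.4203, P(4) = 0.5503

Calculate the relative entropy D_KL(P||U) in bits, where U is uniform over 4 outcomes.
0.8235 bits

U(i) = 1/4 for all i

D_KL(P||U) = Σ P(x) log₂(P(x) / (1/4))
           = Σ P(x) log₂(P(x)) + log₂(4)
           = log₂(4) - H(P)

H(P) = -Σ P(x) log₂(P(x)):
  -P(1)·log₂(P(1)) = -(0.0195)·log₂(0.0195) = 0.11077
  -P(2)·log₂(P(2)) = -(0.0099)·log₂(0.0099) = 0.06592
  -P(3)·log₂(P(3)) = -(0.4203)·log₂(0.4203) = 0.52559
  -P(4)·log₂(P(4)) = -(0.5503)·log₂(0.5503) = 0.47420
H(P) = 0.11077 + 0.06592 + 0.52559 + 0.47420 = 1.17648 bits

log₂(4) = 2.00000 bits

D_KL(P||U) = 2.00000 - 1.17648 = 0.82352 ≈ 0.8235 bits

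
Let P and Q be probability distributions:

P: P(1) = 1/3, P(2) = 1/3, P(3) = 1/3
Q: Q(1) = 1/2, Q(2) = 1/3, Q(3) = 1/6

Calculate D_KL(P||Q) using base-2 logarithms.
0.1383 bits

D_KL(P||Q) = Σ P(x) log₂(P(x)/Q(x))

Computing term by term:
  P(1)·log₂(P(1)/Q(1)) = (1/3)·log₂((1/3)/(1/2)) = -0.19499
  P(2)·log₂(P(2)/Q(2)) = (1/3)·log₂((1/3)/(1/3)) = 0.00000
  P(3)·log₂(P(3)/Q(3)) = (1/3)·log₂((1/3)/(1/6)) = 0.33333

D_KL(P||Q) = -0.19499 + 0.00000 + 0.33333 = 0.13834 ≈ 0.1383 bits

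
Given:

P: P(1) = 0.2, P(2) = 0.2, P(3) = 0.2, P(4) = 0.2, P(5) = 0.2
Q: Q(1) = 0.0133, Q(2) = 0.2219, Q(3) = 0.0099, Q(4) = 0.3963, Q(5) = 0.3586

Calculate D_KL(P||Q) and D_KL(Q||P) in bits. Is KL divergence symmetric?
D_KL(P||Q) = 1.2536 bits, D_KL(Q||P) = 0.6314 bits. No, KL divergence is not symmetric.

D_KL(P||Q) = Σ P(x) log₂(P(x)/Q(x))

Computing term by term:
  P(1)·log₂(P(1)/Q(1)) = 0.2·log₂(0.2/0.0133) = 0.78210
  P(2)·log₂(P(2)/Q(2)) = 0.2·log₂(0.2/0.2219) = -0.02998
  P(3)·log₂(P(3)/Q(3)) = 0.2·log₂(0.2/0.0099) = 0.86729
  P(4)·log₂(P(4)/Q(4)) = 0.2·log₂(0.2/0.3963) = -0.19732
  P(5)·log₂(P(5)/Q(5)) = 0.2·log₂(0.2/0.3586) = -0.16848

D_KL(P||Q) = 0.78210 - 0.02998 + 0.86729 - 0.19732 - 0.16848 = 1.25361 ≈ 1.2536 bits

D_KL(Q||P) = Σ Q(x) log₂(Q(x)/P(x))

Computing term by term:
  Q(1)·log₂(Q(1)/P(1)) = 0.0133·log₂(0.0133/0.2) = -0.05201
  Q(2)·log₂(Q(2)/P(2)) = 0.2219·log₂(0.2219/0.2) = 0.03326
  Q(3)·log₂(Q(3)/P(3)) = 0.0099·log₂(0.0099/0.2) = -0.04293
  Q(4)·log₂(Q(4)/P(4)) = 0.3963·log₂(0.3963/0.2) = 0.39099
  Q(5)·log₂(Q(5)/P(5)) = 0.3586·log₂(0.3586/0.2) = 0.30208

D_KL(Q||P) = -0.05201 + 0.03326 - 0.04293 + 0.39099 + 0.30208 = 0.63139 ≈ 0.6314 bits

These are NOT equal (difference: 0.6222 bits). KL divergence is asymmetric: D_KL(P||Q) ≠ D_KL(Q||P) in general.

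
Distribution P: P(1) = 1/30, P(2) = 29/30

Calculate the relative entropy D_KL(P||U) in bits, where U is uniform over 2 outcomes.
0.7892 bits

U(i) = 1/2 for all i

D_KL(P||U) = Σ P(x) log₂(P(x) / (1/2))
           = Σ P(x) log₂(P(x)) + log₂(2)
           = log₂(2) - H(P)

H(P) = -Σ P(x) log₂(P(x)):
  -P(1)·log₂(P(1)) = -(1/30)·log₂(1/30) = 0.16356
  -P(2)·log₂(P(2)) = -(29/30)·log₂(29/30) = 0.04728
H(P) = 0.16356 + 0.04728 = 0.21084 bits

log₂(2) = 1.00000 bits

D_KL(P||U) = 1.00000 - 0.21084 = 0.78916 ≈ 0.7892 bits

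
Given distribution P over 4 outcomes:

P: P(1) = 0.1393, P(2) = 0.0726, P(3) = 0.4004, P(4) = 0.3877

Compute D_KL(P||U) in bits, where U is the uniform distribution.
0.2705 bits

U(i) = 1/4 for all i

D_KL(P||U) = Σ P(x) log₂(P(x) / (1/4))
           = Σ P(x) log₂(P(x)) + log₂(4)
           = log₂(4) - H(P)

H(P) = -Σ P(x) log₂(P(x)):
  -P(1)·log₂(P(1)) = -(0.1393)·log₂(0.1393) = 0.39613
  -P(2)·log₂(P(2)) = -(0.0726)·log₂(0.0726) = 0.27471
  -P(3)·log₂(P(3)) = -(0.4004)·log₂(0.4004) = 0.52872
  -P(4)·log₂(P(4)) = -(0.3877)·log₂(0.3877) = 0.52998
H(P) = 0.39613 + 0.27471 + 0.52872 + 0.52998 = 1.72954 bits

log₂(4) = 2.00000 bits

D_KL(P||U) = 2.00000 - 1.72954 = 0.27046 ≈ 0.2705 bits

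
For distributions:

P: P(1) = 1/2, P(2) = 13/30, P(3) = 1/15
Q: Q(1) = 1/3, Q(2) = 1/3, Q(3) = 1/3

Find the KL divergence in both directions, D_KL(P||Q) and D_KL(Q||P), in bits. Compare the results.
D_KL(P||Q) = 0.3017 bits, D_KL(Q||P) = 0.4528 bits. D_KL(Q||P) is larger than D_KL(P||Q) by 0.1511 bits; the two directions differ.

D_KL(P||Q) = Σ P(x) log₂(P(x)/Q(x))

Computing term by term:
  P(1)·log₂(P(1)/Q(1)) = (1/2)·log₂((1/2)/(1/3)) = 0.29248
  P(2)·log₂(P(2)/Q(2)) = (13/30)·log₂((13/30)/(1/3)) = 0.16402
  P(3)·log₂(P(3)/Q(3)) = (1/15)·log₂((1/15)/(1/3)) = -0.15480

D_KL(P||Q) = 0.29248 + 0.16402 - 0.15480 = 0.30170 ≈ 0.3017 bits

D_KL(Q||P) = Σ Q(x) log₂(Q(x)/P(x))

Computing term by term:
  Q(1)·log₂(Q(1)/P(1)) = (1/3)·log₂((1/3)/(1/2)) = -0.19499
  Q(2)·log₂(Q(2)/P(2)) = (1/3)·log₂((1/3)/(13/30)) = -0.12617
  Q(3)·log₂(Q(3)/P(3)) = (1/3)·log₂((1/3)/(1/15)) = 0.77398

D_KL(Q||P) = -0.19499 - 0.12617 + 0.77398 = 0.45282 ≈ 0.4528 bits

These are NOT equal (difference: 0.1511 bits). KL divergence is asymmetric: D_KL(P||Q) ≠ D_KL(Q||P) in general.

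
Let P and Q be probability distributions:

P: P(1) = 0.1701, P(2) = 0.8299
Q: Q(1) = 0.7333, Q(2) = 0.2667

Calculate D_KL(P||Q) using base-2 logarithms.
1.0006 bits

D_KL(P||Q) = Σ P(x) log₂(P(x)/Q(x))

Computing term by term:
  P(1)·log₂(P(1)/Q(1)) = 0.1701·log₂(0.1701/0.7333) = -0.35857
  P(2)·log₂(P(2)/Q(2)) = 0.8299·log₂(0.8299/0.2667) = 1.35914

D_KL(P||Q) = -0.35857 + 1.35914 = 1.00057 ≈ 1.0006 bits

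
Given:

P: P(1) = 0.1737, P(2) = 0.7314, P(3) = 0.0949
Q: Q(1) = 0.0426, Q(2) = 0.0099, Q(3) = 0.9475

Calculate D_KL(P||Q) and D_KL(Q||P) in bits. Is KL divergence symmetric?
D_KL(P||Q) = 4.5770 bits, D_KL(Q||P) = 2.9975 bits. No, KL divergence is not symmetric.

D_KL(P||Q) = Σ P(x) log₂(P(x)/Q(x))

Computing term by term:
  P(1)·log₂(P(1)/Q(1)) = 0.1737·log₂(0.1737/0.0426) = 0.35221
  P(2)·log₂(P(2)/Q(2)) = 0.7314·log₂(0.7314/0.0099) = 4.53986
  P(3)·log₂(P(3)/Q(3)) = 0.0949·log₂(0.0949/0.9475) = -0.31503

D_KL(P||Q) = 0.35221 + 4.53986 - 0.31503 = 4.57704 ≈ 4.5770 bits

D_KL(Q||P) = Σ Q(x) log₂(Q(x)/P(x))

Computing term by term:
  Q(1)·log₂(Q(1)/P(1)) = 0.0426·log₂(0.0426/0.1737) = -0.08638
  Q(2)·log₂(Q(2)/P(2)) = 0.0099·log₂(0.0099/0.7314) = -0.06145
  Q(3)·log₂(Q(3)/P(3)) = 0.9475·log₂(0.9475/0.0949) = 3.14536

D_KL(Q||P) = -0.08638 - 0.06145 + 3.14536 = 2.99753 ≈ 2.9975 bits

These are NOT equal (difference: 1.5795 bits). KL divergence is asymmetric: D_KL(P||Q) ≠ D_KL(Q||P) in general.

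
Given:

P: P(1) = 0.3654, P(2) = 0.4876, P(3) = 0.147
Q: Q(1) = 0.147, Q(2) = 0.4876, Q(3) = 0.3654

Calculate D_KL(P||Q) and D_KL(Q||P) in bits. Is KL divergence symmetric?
D_KL(P||Q) = 0.2869 bits, D_KL(Q||P) = 0.2869 bits. The two values coincide for this particular pair, but no — KL divergence is not symmetric in general.

D_KL(P||Q) = Σ P(x) log₂(P(x)/Q(x))

Computing term by term:
  P(1)·log₂(P(1)/Q(1)) = 0.3654·log₂(0.3654/0.147) = 0.48001
  P(2)·log₂(P(2)/Q(2)) = 0.4876·log₂(0.4876/0.4876) = 0.00000
  P(3)·log₂(P(3)/Q(3)) = 0.147·log₂(0.147/0.3654) = -0.19311

D_KL(P||Q) = 0.48001 + 0.00000 - 0.19311 = 0.28690 ≈ 0.2869 bits

D_KL(Q||P) = Σ Q(x) log₂(Q(x)/P(x))

Computing term by term:
  Q(1)·log₂(Q(1)/P(1)) = 0.147·log₂(0.147/0.3654) = -0.19311
  Q(2)·log₂(Q(2)/P(2)) = 0.4876·log₂(0.4876/0.4876) = 0.00000
  Q(3)·log₂(Q(3)/P(3)) = 0.3654·log₂(0.3654/0.147) = 0.48001

D_KL(Q||P) = -0.19311 + 0.00000 + 0.48001 = 0.28690 ≈ 0.2869 bits

These ARE equal here. Q is P with outcomes relabeled (Q(1) = P(3), Q(3) = P(1)) by a relabeling that is its own inverse, so the two sums contain exactly the same terms in a different order. This is a special case — KL divergence is not symmetric in general: D_KL(P||Q) ≠ D_KL(Q||P) for most P, Q.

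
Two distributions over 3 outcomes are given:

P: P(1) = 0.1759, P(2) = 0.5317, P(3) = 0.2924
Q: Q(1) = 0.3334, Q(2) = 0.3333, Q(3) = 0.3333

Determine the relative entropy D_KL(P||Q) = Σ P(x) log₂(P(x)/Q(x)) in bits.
0.1408 bits

D_KL(P||Q) = Σ P(x) log₂(P(x)/Q(x))

Computing term by term:
  P(1)·log₂(P(1)/Q(1)) = 0.1759·log₂(0.1759/0.3334) = -0.16227
  P(2)·log₂(P(2)/Q(2)) = 0.5317·log₂(0.5317/0.3333) = 0.35825
  P(3)·log₂(P(3)/Q(3)) = 0.2924·log₂(0.2924/0.3333) = -0.05523

D_KL(P||Q) = -0.16227 + 0.35825 - 0.05523 = 0.14075 ≈ 0.1408 bits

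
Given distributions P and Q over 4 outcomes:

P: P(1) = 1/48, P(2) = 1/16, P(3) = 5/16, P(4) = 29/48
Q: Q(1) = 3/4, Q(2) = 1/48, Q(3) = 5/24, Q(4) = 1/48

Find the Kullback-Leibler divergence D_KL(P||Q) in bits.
3.1092 bits

D_KL(P||Q) = Σ P(x) log₂(P(x)/Q(x))

Computing term by term:
  P(1)·log₂(P(1)/Q(1)) = (1/48)·log₂((1/48)/(3/4)) = -0.10771
  P(2)·log₂(P(2)/Q(2)) = (1/16)·log₂((1/16)/(1/48)) = 0.09906
  P(3)·log₂(P(3)/Q(3)) = (5/16)·log₂((5/16)/(5/24)) = 0.18280
  P(4)·log₂(P(4)/Q(4)) = (29/48)·log₂((29/48)/(1/48)) = 2.93503

D_KL(P||Q) = -0.10771 + 0.09906 + 0.18280 + 2.93503 = 3.10918 ≈ 3.1092 bits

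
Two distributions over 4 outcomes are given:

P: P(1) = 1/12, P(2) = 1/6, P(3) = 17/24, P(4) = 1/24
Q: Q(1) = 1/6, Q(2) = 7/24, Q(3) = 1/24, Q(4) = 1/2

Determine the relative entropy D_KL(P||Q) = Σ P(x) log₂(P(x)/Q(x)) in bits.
2.5280 bits

D_KL(P||Q) = Σ P(x) log₂(P(x)/Q(x))

Computing term by term:
  P(1)·log₂(P(1)/Q(1)) = (1/12)·log₂((1/12)/(1/6)) = -0.08333
  P(2)·log₂(P(2)/Q(2)) = (1/6)·log₂((1/6)/(7/24)) = -0.13456
  P(3)·log₂(P(3)/Q(3)) = (17/24)·log₂((17/24)/(1/24)) = 2.89529
  P(4)·log₂(P(4)/Q(4)) = (1/24)·log₂((1/24)/(1/2)) = -0.14937

D_KL(P||Q) = -0.08333 - 0.13456 + 2.89529 - 0.14937 = 2.52803 ≈ 2.5280 bits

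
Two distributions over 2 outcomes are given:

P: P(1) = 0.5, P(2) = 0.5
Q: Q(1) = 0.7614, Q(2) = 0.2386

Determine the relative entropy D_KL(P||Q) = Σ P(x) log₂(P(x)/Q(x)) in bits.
0.2303 bits

D_KL(P||Q) = Σ P(x) log₂(P(x)/Q(x))

Computing term by term:
  P(1)·log₂(P(1)/Q(1)) = 0.5·log₂(0.5/0.7614) = -0.30336
  P(2)·log₂(P(2)/Q(2)) = 0.5·log₂(0.5/0.2386) = 0.53367

D_KL(P||Q) = -0.30336 + 0.53367 = 0.23031 ≈ 0.2303 bits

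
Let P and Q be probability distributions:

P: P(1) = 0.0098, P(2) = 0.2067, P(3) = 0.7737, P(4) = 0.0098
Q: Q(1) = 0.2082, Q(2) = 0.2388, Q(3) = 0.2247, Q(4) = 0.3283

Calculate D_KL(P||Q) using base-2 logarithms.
1.2442 bits

D_KL(P||Q) = Σ P(x) log₂(P(x)/Q(x))

Computing term by term:
  P(1)·log₂(P(1)/Q(1)) = 0.0098·log₂(0.0098/0.2082) = -0.04321
  P(2)·log₂(P(2)/Q(2)) = 0.2067·log₂(0.2067/0.2388) = -0.04305
  P(3)·log₂(P(3)/Q(3)) = 0.7737·log₂(0.7737/0.2247) = 1.38011
  P(4)·log₂(P(4)/Q(4)) = 0.0098·log₂(0.0098/0.3283) = -0.04965

D_KL(P||Q) = -0.04321 - 0.04305 + 1.38011 - 0.04965 = 1.24420 ≈ 1.2442 bits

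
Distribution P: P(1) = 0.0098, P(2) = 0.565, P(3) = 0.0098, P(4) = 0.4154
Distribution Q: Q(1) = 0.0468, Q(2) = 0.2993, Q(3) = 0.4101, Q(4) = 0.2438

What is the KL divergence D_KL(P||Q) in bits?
0.7624 bits

D_KL(P||Q) = Σ P(x) log₂(P(x)/Q(x))

Computing term by term:
  P(1)·log₂(P(1)/Q(1)) = 0.0098·log₂(0.0098/0.0468) = -0.02211
  P(2)·log₂(P(2)/Q(2)) = 0.565·log₂(0.565/0.2993) = 0.51791
  P(3)·log₂(P(3)/Q(3)) = 0.0098·log₂(0.0098/0.4101) = -0.05279
  P(4)·log₂(P(4)/Q(4)) = 0.4154·log₂(0.4154/0.2438) = 0.31936

D_KL(P||Q) = -0.02211 + 0.51791 - 0.05279 + 0.31936 = 0.76237 ≈ 0.7624 bits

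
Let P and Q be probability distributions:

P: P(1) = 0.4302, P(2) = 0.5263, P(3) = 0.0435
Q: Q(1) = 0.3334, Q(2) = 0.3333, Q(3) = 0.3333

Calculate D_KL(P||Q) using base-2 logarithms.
0.3773 bits

D_KL(P||Q) = Σ P(x) log₂(P(x)/Q(x))

Computing term by term:
  P(1)·log₂(P(1)/Q(1)) = 0.4302·log₂(0.4302/0.3334) = 0.15821
  P(2)·log₂(P(2)/Q(2)) = 0.5263·log₂(0.5263/0.3333) = 0.34687
  P(3)·log₂(P(3)/Q(3)) = 0.0435·log₂(0.0435/0.3333) = -0.12779

D_KL(P||Q) = 0.15821 + 0.34687 - 0.12779 = 0.37729 ≈ 0.3773 bits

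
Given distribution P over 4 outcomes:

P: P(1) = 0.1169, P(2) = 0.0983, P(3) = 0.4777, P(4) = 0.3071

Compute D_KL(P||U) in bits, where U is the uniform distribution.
0.2768 bits

U(i) = 1/4 for all i

D_KL(P||U) = Σ P(x) log₂(P(x) / (1/4))
           = Σ P(x) log₂(P(x)) + log₂(4)
           = log₂(4) - H(P)

H(P) = -Σ P(x) log₂(P(x)):
  -P(1)·log₂(P(1)) = -(0.1169)·log₂(0.1169) = 0.36200
  -P(2)·log₂(P(2)) = -(0.0983)·log₂(0.0983) = 0.32898
  -P(3)·log₂(P(3)) = -(0.4777)·log₂(0.4777) = 0.50914
  -P(4)·log₂(P(4)) = -(0.3071)·log₂(0.3071) = 0.52306
H(P) = 0.36200 + 0.32898 + 0.50914 + 0.52306 = 1.72318 bits

log₂(4) = 2.00000 bits

D_KL(P||U) = 2.00000 - 1.72318 = 0.27682 ≈ 0.2768 bits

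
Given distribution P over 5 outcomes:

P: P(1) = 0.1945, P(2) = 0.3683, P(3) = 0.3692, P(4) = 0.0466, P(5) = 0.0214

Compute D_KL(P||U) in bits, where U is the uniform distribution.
0.4762 bits

U(i) = 1/5 for all i

D_KL(P||U) = Σ P(x) log₂(P(x) / (1/5))
           = Σ P(x) log₂(P(x)) + log₂(5)
           = log₂(5) - H(P)

H(P) = -Σ P(x) log₂(P(x)):
  -P(1)·log₂(P(1)) = -(0.1945)·log₂(0.1945) = 0.45944
  -P(2)·log₂(P(2)) = -(0.3683)·log₂(0.3683) = 0.53074
  -P(3)·log₂(P(3)) = -(0.3692)·log₂(0.3692) = 0.53073
  -P(4)·log₂(P(4)) = -(0.0466)·log₂(0.0466) = 0.20614
  -P(5)·log₂(P(5)) = -(0.0214)·log₂(0.0214) = 0.11869
H(P) = 0.45944 + 0.53074 + 0.53073 + 0.20614 + 0.11869 = 1.84574 bits

log₂(5) = 2.32193 bits

D_KL(P||U) = 2.32193 - 1.84574 = 0.47619 ≈ 0.4762 bits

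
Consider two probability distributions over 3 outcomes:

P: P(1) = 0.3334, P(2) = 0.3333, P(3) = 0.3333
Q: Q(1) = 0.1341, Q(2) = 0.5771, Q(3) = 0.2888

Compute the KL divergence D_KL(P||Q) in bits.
0.2430 bits

D_KL(P||Q) = Σ P(x) log₂(P(x)/Q(x))

Computing term by term:
  P(1)·log₂(P(1)/Q(1)) = 0.3334·log₂(0.3334/0.1341) = 0.43807
  P(2)·log₂(P(2)/Q(2)) = 0.3333·log₂(0.3333/0.5771) = -0.26397
  P(3)·log₂(P(3)/Q(3)) = 0.3333·log₂(0.3333/0.2888) = 0.06891

D_KL(P||Q) = 0.43807 - 0.26397 + 0.06891 = 0.24301 ≈ 0.2430 bits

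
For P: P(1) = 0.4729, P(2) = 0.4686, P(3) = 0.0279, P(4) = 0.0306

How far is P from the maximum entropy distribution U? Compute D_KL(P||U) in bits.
0.6786 bits

U(i) = 1/4 for all i

D_KL(P||U) = Σ P(x) log₂(P(x) / (1/4))
           = Σ P(x) log₂(P(x)) + log₂(4)
           = log₂(4) - H(P)

H(P) = -Σ P(x) log₂(P(x)):
  -P(1)·log₂(P(1)) = -(0.4729)·log₂(0.4729) = 0.51092
  -P(2)·log₂(P(2)) = -(0.4686)·log₂(0.4686) = 0.51245
  -P(3)·log₂(P(3)) = -(0.0279)·log₂(0.0279) = 0.14406
  -P(4)·log₂(P(4)) = -(0.0306)·log₂(0.0306) = 0.15393
H(P) = 0.51092 + 0.51245 + 0.14406 + 0.15393 = 1.32136 bits

log₂(4) = 2.00000 bits

D_KL(P||U) = 2.00000 - 1.32136 = 0.67864 ≈ 0.6786 bits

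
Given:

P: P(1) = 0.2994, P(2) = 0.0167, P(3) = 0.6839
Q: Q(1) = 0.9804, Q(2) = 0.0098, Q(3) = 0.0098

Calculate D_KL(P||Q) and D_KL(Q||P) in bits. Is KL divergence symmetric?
D_KL(P||Q) = 3.6893 bits, D_KL(Q||P) = 1.6102 bits. No, KL divergence is not symmetric.

D_KL(P||Q) = Σ P(x) log₂(P(x)/Q(x))

Computing term by term:
  P(1)·log₂(P(1)/Q(1)) = 0.2994·log₂(0.2994/0.9804) = -0.51236
  P(2)·log₂(P(2)/Q(2)) = 0.0167·log₂(0.0167/0.0098) = 0.01284
  P(3)·log₂(P(3)/Q(3)) = 0.6839·log₂(0.6839/0.0098) = 4.18879

D_KL(P||Q) = -0.51236 + 0.01284 + 4.18879 = 3.68927 ≈ 3.6893 bits

D_KL(Q||P) = Σ Q(x) log₂(Q(x)/P(x))

Computing term by term:
  Q(1)·log₂(Q(1)/P(1)) = 0.9804·log₂(0.9804/0.2994) = 1.67775
  Q(2)·log₂(Q(2)/P(2)) = 0.0098·log₂(0.0098/0.0167) = -0.00754
  Q(3)·log₂(Q(3)/P(3)) = 0.0098·log₂(0.0098/0.6839) = -0.06002

D_KL(Q||P) = 1.67775 - 0.00754 - 0.06002 = 1.61019 ≈ 1.6102 bits

These are NOT equal (difference: 2.0791 bits). KL divergence is asymmetric: D_KL(P||Q) ≠ D_KL(Q||P) in general.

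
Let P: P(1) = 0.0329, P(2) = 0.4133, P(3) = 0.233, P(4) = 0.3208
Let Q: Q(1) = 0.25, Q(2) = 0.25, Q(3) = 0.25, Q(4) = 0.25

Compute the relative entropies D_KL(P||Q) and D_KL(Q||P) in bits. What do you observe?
D_KL(P||Q) = 0.2952 bits, D_KL(Q||P) = 0.4856 bits. The two directions give different values (D_KL(Q||P) exceeds D_KL(P||Q) by 0.1904 bits): KL divergence is asymmetric.

D_KL(P||Q) = Σ P(x) log₂(P(x)/Q(x))

Computing term by term:
  P(1)·log₂(P(1)/Q(1)) = 0.0329·log₂(0.0329/0.25) = -0.09626
  P(2)·log₂(P(2)/Q(2)) = 0.4133·log₂(0.4133/0.25) = 0.29975
  P(3)·log₂(P(3)/Q(3)) = 0.233·log₂(0.233/0.25) = -0.02367
  P(4)·log₂(P(4)/Q(4)) = 0.3208·log₂(0.3208/0.25) = 0.11541

D_KL(P||Q) = -0.09626 + 0.29975 - 0.02367 + 0.11541 = 0.29523 ≈ 0.2952 bits

D_KL(Q||P) = Σ Q(x) log₂(Q(x)/P(x))

Computing term by term:
  Q(1)·log₂(Q(1)/P(1)) = 0.25·log₂(0.25/0.0329) = 0.73144
  Q(2)·log₂(Q(2)/P(2)) = 0.25·log₂(0.25/0.4133) = -0.18132
  Q(3)·log₂(Q(3)/P(3)) = 0.25·log₂(0.25/0.233) = 0.02540
  Q(4)·log₂(Q(4)/P(4)) = 0.25·log₂(0.25/0.3208) = -0.08994

D_KL(Q||P) = 0.73144 - 0.18132 + 0.02540 - 0.08994 = 0.48558 ≈ 0.4856 bits

These are NOT equal (difference: 0.1904 bits). KL divergence is asymmetric: D_KL(P||Q) ≠ D_KL(Q||P) in general.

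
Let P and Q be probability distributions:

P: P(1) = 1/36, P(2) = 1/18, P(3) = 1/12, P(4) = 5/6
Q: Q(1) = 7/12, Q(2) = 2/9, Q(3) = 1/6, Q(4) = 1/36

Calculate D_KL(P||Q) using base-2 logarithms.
3.7726 bits

D_KL(P||Q) = Σ P(x) log₂(P(x)/Q(x))

Computing term by term:
  P(1)·log₂(P(1)/Q(1)) = (1/36)·log₂((1/36)/(7/12)) = -0.12201
  P(2)·log₂(P(2)/Q(2)) = (1/18)·log₂((1/18)/(2/9)) = -0.11111
  P(3)·log₂(P(3)/Q(3)) = (1/12)·log₂((1/12)/(1/6)) = -0.08333
  P(4)·log₂(P(4)/Q(4)) = (5/6)·log₂((5/6)/(1/36)) = 4.08908

D_KL(P||Q) = -0.12201 - 0.11111 - 0.08333 + 4.08908 = 3.77263 ≈ 3.7726 bits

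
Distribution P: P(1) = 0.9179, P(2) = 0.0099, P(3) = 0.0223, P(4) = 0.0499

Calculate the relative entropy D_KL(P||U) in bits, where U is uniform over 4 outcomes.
1.4825 bits

U(i) = 1/4 for all i

D_KL(P||U) = Σ P(x) log₂(P(x) / (1/4))
           = Σ P(x) log₂(P(x)) + log₂(4)
           = log₂(4) - H(P)

H(P) = -Σ P(x) log₂(P(x)):
  -P(1)·log₂(P(1)) = -(0.9179)·log₂(0.9179) = 0.11344
  -P(2)·log₂(P(2)) = -(0.0099)·log₂(0.0099) = 0.06592
  -P(3)·log₂(P(3)) = -(0.0223)·log₂(0.0223) = 0.12236
  -P(4)·log₂(P(4)) = -(0.0499)·log₂(0.0499) = 0.21581
H(P) = 0.11344 + 0.06592 + 0.12236 + 0.21581 = 0.51753 bits

log₂(4) = 2.00000 bits

D_KL(P||U) = 2.00000 - 0.51753 = 1.48247 ≈ 1.4825 bits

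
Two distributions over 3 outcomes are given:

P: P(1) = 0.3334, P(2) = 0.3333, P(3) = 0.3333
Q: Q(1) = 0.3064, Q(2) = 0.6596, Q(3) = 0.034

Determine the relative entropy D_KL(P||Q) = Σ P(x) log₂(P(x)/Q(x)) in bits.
0.8100 bits

D_KL(P||Q) = Σ P(x) log₂(P(x)/Q(x))

Computing term by term:
  P(1)·log₂(P(1)/Q(1)) = 0.3334·log₂(0.3334/0.3064) = 0.04062
  P(2)·log₂(P(2)/Q(2)) = 0.3333·log₂(0.3333/0.6596) = -0.32822
  P(3)·log₂(P(3)/Q(3)) = 0.3333·log₂(0.3333/0.034) = 1.09763

D_KL(P||Q) = 0.04062 - 0.32822 + 1.09763 = 0.81003 ≈ 0.8100 bits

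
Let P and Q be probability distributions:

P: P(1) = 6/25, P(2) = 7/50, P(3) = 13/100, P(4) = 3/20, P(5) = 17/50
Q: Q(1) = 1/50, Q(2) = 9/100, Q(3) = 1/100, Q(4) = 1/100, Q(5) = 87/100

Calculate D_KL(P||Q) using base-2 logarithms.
1.5559 bits

D_KL(P||Q) = Σ P(x) log₂(P(x)/Q(x))

Computing term by term:
  P(1)·log₂(P(1)/Q(1)) = (6/25)·log₂((6/25)/(1/50)) = 0.86039
  P(2)·log₂(P(2)/Q(2)) = (7/50)·log₂((7/50)/(9/100)) = 0.08924
  P(3)·log₂(P(3)/Q(3)) = (13/100)·log₂((13/100)/(1/100)) = 0.48106
  P(4)·log₂(P(4)/Q(4)) = (3/20)·log₂((3/20)/(1/100)) = 0.58603
  P(5)·log₂(P(5)/Q(5)) = (17/50)·log₂((17/50)/(87/100)) = -0.46086

D_KL(P||Q) = 0.86039 + 0.08924 + 0.48106 + 0.58603 - 0.46086 = 1.55586 ≈ 1.5559 bits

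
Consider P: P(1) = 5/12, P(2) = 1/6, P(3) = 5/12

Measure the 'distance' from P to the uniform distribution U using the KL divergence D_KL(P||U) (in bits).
0.1016 bits

U(i) = 1/3 for all i

D_KL(P||U) = Σ P(x) log₂(P(x) / (1/3))
           = Σ P(x) log₂(P(x)) + log₂(3)
           = log₂(3) - H(P)

H(P) = -Σ P(x) log₂(P(x)):
  -P(1)·log₂(P(1)) = -(5/12)·log₂(5/12) = 0.52626
  -P(2)·log₂(P(2)) = -(1/6)·log₂(1/6) = 0.43083
  -P(3)·log₂(P(3)) = -(5/12)·log₂(5/12) = 0.52626
H(P) = 0.52626 + 0.43083 + 0.52626 = 1.48335 bits

log₂(3) = 1.58496 bits

D_KL(P||U) = 1.58496 - 1.48335 = 0.10161 ≈ 0.1016 bits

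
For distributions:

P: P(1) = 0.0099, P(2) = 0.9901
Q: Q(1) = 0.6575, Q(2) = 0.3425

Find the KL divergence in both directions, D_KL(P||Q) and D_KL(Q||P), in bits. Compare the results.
D_KL(P||Q) = 1.4564 bits, D_KL(Q||P) = 3.4556 bits. D_KL(Q||P) is larger than D_KL(P||Q) by 1.9992 bits; the two directions differ.

D_KL(P||Q) = Σ P(x) log₂(P(x)/Q(x))

Computing term by term:
  P(1)·log₂(P(1)/Q(1)) = 0.0099·log₂(0.0099/0.6575) = -0.05993
  P(2)·log₂(P(2)/Q(2)) = 0.9901·log₂(0.9901/0.3425) = 1.51631

D_KL(P||Q) = -0.05993 + 1.51631 = 1.45638 ≈ 1.4564 bits

D_KL(Q||P) = Σ Q(x) log₂(Q(x)/P(x))

Computing term by term:
  Q(1)·log₂(Q(1)/P(1)) = 0.6575·log₂(0.6575/0.0099) = 3.98012
  Q(2)·log₂(Q(2)/P(2)) = 0.3425·log₂(0.3425/0.9901) = -0.52453

D_KL(Q||P) = 3.98012 - 0.52453 = 3.45559 ≈ 3.4556 bits

These are NOT equal (difference: 1.9992 bits). KL divergence is asymmetric: D_KL(P||Q) ≠ D_KL(Q||P) in general.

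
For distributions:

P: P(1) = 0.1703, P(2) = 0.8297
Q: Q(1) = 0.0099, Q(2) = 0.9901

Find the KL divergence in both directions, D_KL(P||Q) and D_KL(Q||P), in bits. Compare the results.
D_KL(P||Q) = 0.4874 bits, D_KL(Q||P) = 0.2118 bits. D_KL(P||Q) is larger than D_KL(Q||P) by 0.2756 bits; the two directions differ.

D_KL(P||Q) = Σ P(x) log₂(P(x)/Q(x))

Computing term by term:
  P(1)·log₂(P(1)/Q(1)) = 0.1703·log₂(0.1703/0.0099) = 0.69900
  P(2)·log₂(P(2)/Q(2)) = 0.8297·log₂(0.8297/0.9901) = -0.21156

D_KL(P||Q) = 0.69900 - 0.21156 = 0.48744 ≈ 0.4874 bits

D_KL(Q||P) = Σ Q(x) log₂(Q(x)/P(x))

Computing term by term:
  Q(1)·log₂(Q(1)/P(1)) = 0.0099·log₂(0.0099/0.1703) = -0.04063
  Q(2)·log₂(Q(2)/P(2)) = 0.9901·log₂(0.9901/0.8297) = 0.25246

D_KL(Q||P) = -0.04063 + 0.25246 = 0.21183 ≈ 0.2118 bits

These are NOT equal (difference: 0.2756 bits). KL divergence is asymmetric: D_KL(P||Q) ≠ D_KL(Q||P) in general.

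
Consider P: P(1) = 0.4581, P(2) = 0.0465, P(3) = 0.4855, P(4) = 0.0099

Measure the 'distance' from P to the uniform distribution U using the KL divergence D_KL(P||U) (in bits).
0.7062 bits

U(i) = 1/4 for all i

D_KL(P||U) = Σ P(x) log₂(P(x) / (1/4))
           = Σ P(x) log₂(P(x)) + log₂(4)
           = log₂(4) - H(P)

H(P) = -Σ P(x) log₂(P(x)):
  -P(1)·log₂(P(1)) = -(0.4581)·log₂(0.4581) = 0.51594
  -P(2)·log₂(P(2)) = -(0.0465)·log₂(0.0465) = 0.20584
  -P(3)·log₂(P(3)) = -(0.4855)·log₂(0.4855) = 0.50611
  -P(4)·log₂(P(4)) = -(0.0099)·log₂(0.0099) = 0.06592
H(P) = 0.51594 + 0.20584 + 0.50611 + 0.06592 = 1.29381 bits

log₂(4) = 2.00000 bits

D_KL(P||U) = 2.00000 - 1.29381 = 0.70619 ≈ 0.7062 bits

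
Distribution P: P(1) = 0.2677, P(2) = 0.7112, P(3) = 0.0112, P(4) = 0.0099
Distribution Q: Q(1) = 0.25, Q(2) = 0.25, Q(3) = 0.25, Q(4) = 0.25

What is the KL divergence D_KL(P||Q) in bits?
1.0028 bits

D_KL(P||Q) = Σ P(x) log₂(P(x)/Q(x))

Computing term by term:
  P(1)·log₂(P(1)/Q(1)) = 0.2677·log₂(0.2677/0.25) = 0.02642
  P(2)·log₂(P(2)/Q(2)) = 0.7112·log₂(0.7112/0.25) = 1.07272
  P(3)·log₂(P(3)/Q(3)) = 0.0112·log₂(0.0112/0.25) = -0.05018
  P(4)·log₂(P(4)/Q(4)) = 0.0099·log₂(0.0099/0.25) = -0.04612

D_KL(P||Q) = 0.02642 + 1.07272 - 0.05018 - 0.04612 = 1.00284 ≈ 1.0028 bits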